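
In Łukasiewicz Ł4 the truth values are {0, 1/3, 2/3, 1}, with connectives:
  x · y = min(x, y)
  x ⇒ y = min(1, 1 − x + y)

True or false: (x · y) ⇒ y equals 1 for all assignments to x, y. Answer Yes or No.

x = 0, y = 0 ↦ 1
x = 0, y = 1/3 ↦ 1
x = 0, y = 2/3 ↦ 1
x = 0, y = 1 ↦ 1
x = 1/3, y = 0 ↦ 1
x = 1/3, y = 1/3 ↦ 1
x = 1/3, y = 2/3 ↦ 1
x = 1/3, y = 1 ↦ 1
x = 2/3, y = 0 ↦ 1
x = 2/3, y = 1/3 ↦ 1
x = 2/3, y = 2/3 ↦ 1
x = 2/3, y = 1 ↦ 1
x = 1, y = 0 ↦ 1
x = 1, y = 1/3 ↦ 1
x = 1, y = 2/3 ↦ 1
x = 1, y = 1 ↦ 1
Every assignment gives a value ≥ 1.

Yes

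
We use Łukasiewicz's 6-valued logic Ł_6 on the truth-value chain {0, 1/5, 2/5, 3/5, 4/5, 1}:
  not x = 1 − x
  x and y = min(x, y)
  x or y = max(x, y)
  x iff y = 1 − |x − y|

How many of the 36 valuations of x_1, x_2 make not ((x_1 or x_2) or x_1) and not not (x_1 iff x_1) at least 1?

value 1: 1 assignment (counts)
value 4/5: 3 assignments
value 3/5: 5 assignments
value 2/5: 7 assignments
value 1/5: 9 assignments
value 0: 11 assignments
So 1 of the 36 assignments meets the threshold.

1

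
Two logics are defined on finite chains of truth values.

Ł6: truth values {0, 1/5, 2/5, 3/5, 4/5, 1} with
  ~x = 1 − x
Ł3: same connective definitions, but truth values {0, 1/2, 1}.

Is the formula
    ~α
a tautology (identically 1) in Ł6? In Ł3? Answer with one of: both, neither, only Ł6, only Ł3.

neither

In Ł6: at α = 1/5 the value is 4/5 — not a tautology.
In Ł3: at α = 1/2 the value is 1/2 — not a tautology.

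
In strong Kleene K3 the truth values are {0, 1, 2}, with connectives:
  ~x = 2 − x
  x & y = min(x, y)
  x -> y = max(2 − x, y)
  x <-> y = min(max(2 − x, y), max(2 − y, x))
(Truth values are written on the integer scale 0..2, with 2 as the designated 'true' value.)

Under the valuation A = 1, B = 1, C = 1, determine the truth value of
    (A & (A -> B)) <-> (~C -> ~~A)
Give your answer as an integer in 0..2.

1

A -> B = 1 -> 1 = 1
A & (A -> B) = 1 & 1 = 1
~C = ~1 = 1
~A = ~1 = 1
~~A = ~1 = 1
~C -> ~~A = 1 -> 1 = 1
(A & (A -> B)) <-> (~C -> ~~A) = 1 <-> 1 = 1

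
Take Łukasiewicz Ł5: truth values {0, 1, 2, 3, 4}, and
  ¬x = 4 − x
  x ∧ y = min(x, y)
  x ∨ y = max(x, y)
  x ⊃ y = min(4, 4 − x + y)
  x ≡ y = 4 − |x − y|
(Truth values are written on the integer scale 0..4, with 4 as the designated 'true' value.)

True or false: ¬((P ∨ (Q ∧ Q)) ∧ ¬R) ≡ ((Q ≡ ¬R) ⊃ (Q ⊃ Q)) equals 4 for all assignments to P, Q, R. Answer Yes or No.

Counterexample: take P = 0, Q = 1, R = 0.
Q ∧ Q = 1 ∧ 1 = 1
P ∨ (Q ∧ Q) = 0 ∨ 1 = 1
¬R = ¬0 = 4
(P ∨ (Q ∧ Q)) ∧ ¬R = 1 ∧ 4 = 1
¬((P ∨ (Q ∧ Q)) ∧ ¬R) = ¬1 = 3
¬R = ¬0 = 4
Q ≡ ¬R = 1 ≡ 4 = 1
Q ⊃ Q = 1 ⊃ 1 = 4
(Q ≡ ¬R) ⊃ (Q ⊃ Q) = 1 ⊃ 4 = 4
¬((P ∨ (Q ∧ Q)) ∧ ¬R) ≡ ((Q ≡ ¬R) ⊃ (Q ⊃ Q)) = 3 ≡ 4 = 3
This gives 3 ≠ 4.

No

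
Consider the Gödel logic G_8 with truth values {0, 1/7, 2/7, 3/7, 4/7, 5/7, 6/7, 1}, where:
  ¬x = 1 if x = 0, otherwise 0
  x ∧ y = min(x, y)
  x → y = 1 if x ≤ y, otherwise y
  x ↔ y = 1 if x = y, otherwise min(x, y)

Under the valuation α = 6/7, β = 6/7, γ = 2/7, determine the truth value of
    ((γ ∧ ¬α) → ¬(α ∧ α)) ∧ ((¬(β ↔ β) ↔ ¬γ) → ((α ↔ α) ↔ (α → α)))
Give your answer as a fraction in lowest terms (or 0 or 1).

1

¬α = ¬6/7 = 0
γ ∧ ¬α = 2/7 ∧ 0 = 0
α ∧ α = 6/7 ∧ 6/7 = 6/7
¬(α ∧ α) = ¬6/7 = 0
(γ ∧ ¬α) → ¬(α ∧ α) = 0 → 0 = 1
β ↔ β = 6/7 ↔ 6/7 = 1
¬(β ↔ β) = ¬1 = 0
¬γ = ¬2/7 = 0
¬(β ↔ β) ↔ ¬γ = 0 ↔ 0 = 1
α ↔ α = 6/7 ↔ 6/7 = 1
α → α = 6/7 → 6/7 = 1
(α ↔ α) ↔ (α → α) = 1 ↔ 1 = 1
(¬(β ↔ β) ↔ ¬γ) → ((α ↔ α) ↔ (α → α)) = 1 → 1 = 1
((γ ∧ ¬α) → ¬(α ∧ α)) ∧ ((¬(β ↔ β) ↔ ¬γ) → ((α ↔ α) ↔ (α → α))) = 1 ∧ 1 = 1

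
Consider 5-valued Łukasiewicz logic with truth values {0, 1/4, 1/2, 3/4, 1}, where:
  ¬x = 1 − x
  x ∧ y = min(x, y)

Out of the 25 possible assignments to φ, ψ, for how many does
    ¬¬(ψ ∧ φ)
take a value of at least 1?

value 1: 1 assignment (counts)
value 3/4: 3 assignments
value 1/2: 5 assignments
value 1/4: 7 assignments
value 0: 9 assignments
So 1 of the 25 assignments meets the threshold.

1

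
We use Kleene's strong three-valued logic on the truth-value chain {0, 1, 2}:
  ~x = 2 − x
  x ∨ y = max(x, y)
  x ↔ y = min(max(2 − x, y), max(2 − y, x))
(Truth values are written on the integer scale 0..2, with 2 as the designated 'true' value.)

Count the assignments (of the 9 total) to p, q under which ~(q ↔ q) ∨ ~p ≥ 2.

p = 0, q = 0 ↦ 2  ≥
p = 0, q = 1 ↦ 2  ≥
p = 0, q = 2 ↦ 2  ≥
p = 1, q = 0 ↦ 1  <
p = 1, q = 1 ↦ 1  <
p = 1, q = 2 ↦ 1  <
p = 2, q = 0 ↦ 0  <
p = 2, q = 1 ↦ 1  <
p = 2, q = 2 ↦ 0  <
So 3 of the 9 assignments meet the threshold.

3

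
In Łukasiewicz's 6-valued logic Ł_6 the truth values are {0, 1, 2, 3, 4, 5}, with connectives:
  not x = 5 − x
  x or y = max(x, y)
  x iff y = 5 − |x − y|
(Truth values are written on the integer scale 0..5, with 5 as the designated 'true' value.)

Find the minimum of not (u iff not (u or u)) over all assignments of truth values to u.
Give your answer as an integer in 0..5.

Take u = 2:
u or u = 2 or 2 = 2
not (u or u) = not 2 = 3
u iff not (u or u) = 2 iff 3 = 4
not (u iff not (u or u)) = not 4 = 1
No assignment yields a value below 1, so this is the minimum.

1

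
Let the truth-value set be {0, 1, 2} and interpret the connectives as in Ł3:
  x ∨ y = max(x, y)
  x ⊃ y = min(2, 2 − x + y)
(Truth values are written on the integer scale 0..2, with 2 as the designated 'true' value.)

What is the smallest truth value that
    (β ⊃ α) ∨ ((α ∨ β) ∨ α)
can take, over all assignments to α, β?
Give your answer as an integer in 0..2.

1

Take α = 0, β = 1:
β ⊃ α = 1 ⊃ 0 = 1
α ∨ β = 0 ∨ 1 = 1
(α ∨ β) ∨ α = 1 ∨ 0 = 1
(β ⊃ α) ∨ ((α ∨ β) ∨ α) = 1 ∨ 1 = 1
No assignment yields a value below 1, so this is the minimum.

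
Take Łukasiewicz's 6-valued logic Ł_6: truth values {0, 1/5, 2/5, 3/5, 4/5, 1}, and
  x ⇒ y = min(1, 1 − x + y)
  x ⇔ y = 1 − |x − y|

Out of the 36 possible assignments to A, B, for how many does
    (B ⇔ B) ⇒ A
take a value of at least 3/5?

value 1: 6 assignments (counts)
value 4/5: 6 assignments (counts)
value 3/5: 6 assignments (counts)
value 2/5: 6 assignments
value 1/5: 6 assignments
value 0: 6 assignments
So 18 of the 36 assignments meet the threshold.

18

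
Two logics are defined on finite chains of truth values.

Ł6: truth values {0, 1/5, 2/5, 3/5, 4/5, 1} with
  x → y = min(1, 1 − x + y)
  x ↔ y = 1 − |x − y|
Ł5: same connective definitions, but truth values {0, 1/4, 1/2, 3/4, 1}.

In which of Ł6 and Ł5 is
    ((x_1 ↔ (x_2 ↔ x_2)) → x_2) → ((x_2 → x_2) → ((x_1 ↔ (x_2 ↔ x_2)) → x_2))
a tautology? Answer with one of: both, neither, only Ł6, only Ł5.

In Ł6: every assignment gives 1 — tautology.
In Ł5: every assignment gives 1 — tautology.

both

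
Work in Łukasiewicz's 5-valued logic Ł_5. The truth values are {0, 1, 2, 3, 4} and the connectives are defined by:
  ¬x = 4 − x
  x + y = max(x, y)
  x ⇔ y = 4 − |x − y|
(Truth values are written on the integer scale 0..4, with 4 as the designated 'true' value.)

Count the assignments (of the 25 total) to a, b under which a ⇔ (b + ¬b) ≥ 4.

value 4: 5 assignments (counts)
value 3: 8 assignments
value 2: 6 assignments
value 1: 4 assignments
value 0: 2 assignments
So 5 of the 25 assignments meet the threshold.

5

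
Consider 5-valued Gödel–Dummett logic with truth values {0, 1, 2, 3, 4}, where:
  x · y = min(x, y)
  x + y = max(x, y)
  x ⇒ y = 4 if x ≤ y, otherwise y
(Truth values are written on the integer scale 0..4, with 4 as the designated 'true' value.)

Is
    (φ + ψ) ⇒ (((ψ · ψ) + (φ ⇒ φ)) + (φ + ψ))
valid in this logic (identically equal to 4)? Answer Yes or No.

Yes

At φ = 4, ψ = 3, for instance:
φ + ψ = 4 + 3 = 4
ψ · ψ = 3 · 3 = 3
φ ⇒ φ = 4 ⇒ 4 = 4
(ψ · ψ) + (φ ⇒ φ) = 3 + 4 = 4
((ψ · ψ) + (φ ⇒ φ)) + (φ + ψ) = 4 + 4 = 4
(φ + ψ) ⇒ (((ψ · ψ) + (φ ⇒ φ)) + (φ + ψ)) = 4 ⇒ 4 = 4
and checking the remaining 24 assignments likewise gives ≥ 4 in every case.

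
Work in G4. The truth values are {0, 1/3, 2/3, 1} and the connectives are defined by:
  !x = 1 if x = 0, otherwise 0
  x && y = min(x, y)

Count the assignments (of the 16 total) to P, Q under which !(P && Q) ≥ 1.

P = 0, Q = 0 ↦ 1  ≥
P = 0, Q = 1/3 ↦ 1  ≥
P = 0, Q = 2/3 ↦ 1  ≥
P = 0, Q = 1 ↦ 1  ≥
P = 1/3, Q = 0 ↦ 1  ≥
P = 1/3, Q = 1/3 ↦ 0  <
P = 1/3, Q = 2/3 ↦ 0  <
P = 1/3, Q = 1 ↦ 0  <
P = 2/3, Q = 0 ↦ 1  ≥
P = 2/3, Q = 1/3 ↦ 0  <
P = 2/3, Q = 2/3 ↦ 0  <
P = 2/3, Q = 1 ↦ 0  <
P = 1, Q = 0 ↦ 1  ≥
P = 1, Q = 1/3 ↦ 0  <
P = 1, Q = 2/3 ↦ 0  <
P = 1, Q = 1 ↦ 0  <
So 7 of the 16 assignments meet the threshold.

7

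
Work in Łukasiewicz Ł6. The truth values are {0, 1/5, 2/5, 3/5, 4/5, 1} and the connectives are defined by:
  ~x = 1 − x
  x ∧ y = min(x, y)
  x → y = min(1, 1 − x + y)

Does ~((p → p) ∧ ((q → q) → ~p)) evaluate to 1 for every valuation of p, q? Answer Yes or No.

No

Counterexample: take p = 0, q = 0.
p → p = 0 → 0 = 1
q → q = 0 → 0 = 1
~p = ~0 = 1
(q → q) → ~p = 1 → 1 = 1
(p → p) ∧ ((q → q) → ~p) = 1 ∧ 1 = 1
~((p → p) ∧ ((q → q) → ~p)) = ~1 = 0
This gives 0 ≠ 1.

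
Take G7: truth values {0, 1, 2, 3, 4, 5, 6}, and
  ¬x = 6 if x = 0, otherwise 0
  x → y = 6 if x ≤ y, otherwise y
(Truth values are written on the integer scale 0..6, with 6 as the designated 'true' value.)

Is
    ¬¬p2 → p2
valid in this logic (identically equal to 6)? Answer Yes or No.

No

Counterexample: take p2 = 1.
¬p2 = ¬1 = 0
¬¬p2 = ¬0 = 6
¬¬p2 → p2 = 6 → 1 = 1
This gives 1 ≠ 6.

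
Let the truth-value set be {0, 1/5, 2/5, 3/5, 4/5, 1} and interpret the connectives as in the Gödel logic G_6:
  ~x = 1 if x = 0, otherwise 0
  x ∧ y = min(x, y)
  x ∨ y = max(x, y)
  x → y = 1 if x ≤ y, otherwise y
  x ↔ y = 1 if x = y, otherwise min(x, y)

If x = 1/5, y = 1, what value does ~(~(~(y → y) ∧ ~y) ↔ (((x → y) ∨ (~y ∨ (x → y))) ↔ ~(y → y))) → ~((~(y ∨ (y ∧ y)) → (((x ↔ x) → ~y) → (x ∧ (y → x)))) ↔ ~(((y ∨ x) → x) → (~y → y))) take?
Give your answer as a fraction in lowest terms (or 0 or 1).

y → y = 1 → 1 = 1
~(y → y) = ~1 = 0
~y = ~1 = 0
~(y → y) ∧ ~y = 0 ∧ 0 = 0
~(~(y → y) ∧ ~y) = ~0 = 1
x → y = 1/5 → 1 = 1
~y = ~1 = 0
x → y = 1/5 → 1 = 1
~y ∨ (x → y) = 0 ∨ 1 = 1
(x → y) ∨ (~y ∨ (x → y)) = 1 ∨ 1 = 1
y → y = 1 → 1 = 1
~(y → y) = ~1 = 0
((x → y) ∨ (~y ∨ (x → y))) ↔ ~(y → y) = 1 ↔ 0 = 0
~(~(y → y) ∧ ~y) ↔ (((x → y) ∨ (~y ∨ (x → y))) ↔ ~(y → y)) = 1 ↔ 0 = 0
~(~(~(y → y) ∧ ~y) ↔ (((x → y) ∨ (~y ∨ (x → y))) ↔ ~(y → y))) = ~0 = 1
y ∧ y = 1 ∧ 1 = 1
y ∨ (y ∧ y) = 1 ∨ 1 = 1
~(y ∨ (y ∧ y)) = ~1 = 0
x ↔ x = 1/5 ↔ 1/5 = 1
~y = ~1 = 0
(x ↔ x) → ~y = 1 → 0 = 0
y → x = 1 → 1/5 = 1/5
x ∧ (y → x) = 1/5 ∧ 1/5 = 1/5
((x ↔ x) → ~y) → (x ∧ (y → x)) = 0 → 1/5 = 1
~(y ∨ (y ∧ y)) → (((x ↔ x) → ~y) → (x ∧ (y → x))) = 0 → 1 = 1
y ∨ x = 1 ∨ 1/5 = 1
(y ∨ x) → x = 1 → 1/5 = 1/5
~y = ~1 = 0
~y → y = 0 → 1 = 1
((y ∨ x) → x) → (~y → y) = 1/5 → 1 = 1
~(((y ∨ x) → x) → (~y → y)) = ~1 = 0
(~(y ∨ (y ∧ y)) → (((x ↔ x) → ~y) → (x ∧ (y → x)))) ↔ ~(((y ∨ x) → x) → (~y → y)) = 1 ↔ 0 = 0
~((~(y ∨ (y ∧ y)) → (((x ↔ x) → ~y) → (x ∧ (y → x)))) ↔ ~(((y ∨ x) → x) → (~y → y))) = ~0 = 1
~(~(~(y → y) ∧ ~y) ↔ (((x → y) ∨ (~y ∨ (x → y))) ↔ ~(y → y))) → ~((~(y ∨ (y ∧ y)) → (((x ↔ x) → ~y) → (x ∧ (y → x)))) ↔ ~(((y ∨ x) → x) → (~y → y))) = 1 → 1 = 1

1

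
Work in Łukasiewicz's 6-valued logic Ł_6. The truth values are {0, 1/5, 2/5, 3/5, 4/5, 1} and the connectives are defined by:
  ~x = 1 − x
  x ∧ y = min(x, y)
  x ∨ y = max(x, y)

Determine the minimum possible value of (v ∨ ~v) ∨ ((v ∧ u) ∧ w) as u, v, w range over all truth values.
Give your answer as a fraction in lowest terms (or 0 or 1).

3/5

Take u = 0, v = 2/5, w = 0:
~v = ~2/5 = 3/5
v ∨ ~v = 2/5 ∨ 3/5 = 3/5
v ∧ u = 2/5 ∧ 0 = 0
(v ∧ u) ∧ w = 0 ∧ 0 = 0
(v ∨ ~v) ∨ ((v ∧ u) ∧ w) = 3/5 ∨ 0 = 3/5
No assignment yields a value below 3/5, so this is the minimum.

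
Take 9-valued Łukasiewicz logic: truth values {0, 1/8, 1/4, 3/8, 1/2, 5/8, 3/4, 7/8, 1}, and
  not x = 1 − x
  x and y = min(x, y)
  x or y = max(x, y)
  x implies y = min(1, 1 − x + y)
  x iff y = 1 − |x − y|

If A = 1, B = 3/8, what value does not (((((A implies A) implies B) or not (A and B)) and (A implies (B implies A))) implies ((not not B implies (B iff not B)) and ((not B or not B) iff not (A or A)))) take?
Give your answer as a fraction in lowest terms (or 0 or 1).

A implies A = 1 implies 1 = 1
(A implies A) implies B = 1 implies 3/8 = 3/8
A and B = 1 and 3/8 = 3/8
not (A and B) = not 3/8 = 5/8
((A implies A) implies B) or not (A and B) = 3/8 or 5/8 = 5/8
B implies A = 3/8 implies 1 = 1
A implies (B implies A) = 1 implies 1 = 1
(((A implies A) implies B) or not (A and B)) and (A implies (B implies A)) = 5/8 and 1 = 5/8
not B = not 3/8 = 5/8
not not B = not 5/8 = 3/8
not B = not 3/8 = 5/8
B iff not B = 3/8 iff 5/8 = 3/4
not not B implies (B iff not B) = 3/8 implies 3/4 = 1
not B = not 3/8 = 5/8
not B = not 3/8 = 5/8
not B or not B = 5/8 or 5/8 = 5/8
A or A = 1 or 1 = 1
not (A or A) = not 1 = 0
(not B or not B) iff not (A or A) = 5/8 iff 0 = 3/8
(not not B implies (B iff not B)) and ((not B or not B) iff not (A or A)) = 1 and 3/8 = 3/8
((((A implies A) implies B) or not (A and B)) and (A implies (B implies A))) implies ((not not B implies (B iff not B)) and ((not B or not B) iff not (A or A))) = 5/8 implies 3/8 = 3/4
not (((((A implies A) implies B) or not (A and B)) and (A implies (B implies A))) implies ((not not B implies (B iff not B)) and ((not B or not B) iff not (A or A)))) = not 3/4 = 1/4

1/4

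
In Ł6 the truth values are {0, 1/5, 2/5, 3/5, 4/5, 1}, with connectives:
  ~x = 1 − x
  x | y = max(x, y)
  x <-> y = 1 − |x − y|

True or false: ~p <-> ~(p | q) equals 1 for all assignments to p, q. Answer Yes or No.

No

Counterexample: take p = 0, q = 1/5.
~p = ~0 = 1
p | q = 0 | 1/5 = 1/5
~(p | q) = ~1/5 = 4/5
~p <-> ~(p | q) = 1 <-> 4/5 = 4/5
This gives 4/5 ≠ 1.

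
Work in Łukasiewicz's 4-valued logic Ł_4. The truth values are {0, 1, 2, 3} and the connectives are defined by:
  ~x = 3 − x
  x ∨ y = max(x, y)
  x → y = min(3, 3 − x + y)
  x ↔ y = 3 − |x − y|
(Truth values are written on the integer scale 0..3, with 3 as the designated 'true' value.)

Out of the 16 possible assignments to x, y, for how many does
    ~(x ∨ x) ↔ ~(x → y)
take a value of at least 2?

x = 0, y = 0 ↦ 0  <
x = 0, y = 1 ↦ 0  <
x = 0, y = 2 ↦ 0  <
x = 0, y = 3 ↦ 0  <
x = 1, y = 0 ↦ 2  ≥
x = 1, y = 1 ↦ 1  <
x = 1, y = 2 ↦ 1  <
x = 1, y = 3 ↦ 1  <
x = 2, y = 0 ↦ 2  ≥
x = 2, y = 1 ↦ 3  ≥
x = 2, y = 2 ↦ 2  ≥
x = 2, y = 3 ↦ 2  ≥
x = 3, y = 0 ↦ 0  <
x = 3, y = 1 ↦ 1  <
x = 3, y = 2 ↦ 2  ≥
x = 3, y = 3 ↦ 3  ≥
So 7 of the 16 assignments meet the threshold.

7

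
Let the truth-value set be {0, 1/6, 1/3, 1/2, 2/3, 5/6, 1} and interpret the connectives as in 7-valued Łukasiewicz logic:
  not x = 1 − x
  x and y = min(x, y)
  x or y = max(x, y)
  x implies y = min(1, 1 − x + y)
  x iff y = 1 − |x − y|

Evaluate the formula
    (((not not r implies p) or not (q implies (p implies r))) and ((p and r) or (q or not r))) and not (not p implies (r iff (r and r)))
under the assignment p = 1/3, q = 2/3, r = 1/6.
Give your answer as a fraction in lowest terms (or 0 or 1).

0

not r = not 1/6 = 5/6
not not r = not 5/6 = 1/6
not not r implies p = 1/6 implies 1/3 = 1
p implies r = 1/3 implies 1/6 = 5/6
q implies (p implies r) = 2/3 implies 5/6 = 1
not (q implies (p implies r)) = not 1 = 0
(not not r implies p) or not (q implies (p implies r)) = 1 or 0 = 1
p and r = 1/3 and 1/6 = 1/6
not r = not 1/6 = 5/6
q or not r = 2/3 or 5/6 = 5/6
(p and r) or (q or not r) = 1/6 or 5/6 = 5/6
((not not r implies p) or not (q implies (p implies r))) and ((p and r) or (q or not r)) = 1 and 5/6 = 5/6
not p = not 1/3 = 2/3
r and r = 1/6 and 1/6 = 1/6
r iff (r and r) = 1/6 iff 1/6 = 1
not p implies (r iff (r and r)) = 2/3 implies 1 = 1
not (not p implies (r iff (r and r))) = not 1 = 0
(((not not r implies p) or not (q implies (p implies r))) and ((p and r) or (q or not r))) and not (not p implies (r iff (r and r))) = 5/6 and 0 = 0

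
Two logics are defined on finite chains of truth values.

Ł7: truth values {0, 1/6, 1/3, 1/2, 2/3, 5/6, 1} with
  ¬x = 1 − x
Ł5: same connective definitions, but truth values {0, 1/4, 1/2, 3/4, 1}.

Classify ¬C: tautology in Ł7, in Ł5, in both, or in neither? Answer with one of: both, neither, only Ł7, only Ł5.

In Ł7: at C = 1/6 the value is 5/6 — not a tautology.
In Ł5: at C = 1/4 the value is 3/4 — not a tautology.

neither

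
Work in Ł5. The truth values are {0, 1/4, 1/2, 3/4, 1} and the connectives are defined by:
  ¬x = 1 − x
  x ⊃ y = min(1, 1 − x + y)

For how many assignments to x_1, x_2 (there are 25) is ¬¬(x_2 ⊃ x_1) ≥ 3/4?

19

value 1: 15 assignments (counts)
value 3/4: 4 assignments (counts)
value 1/2: 3 assignments
value 1/4: 2 assignments
value 0: 1 assignment
So 19 of the 25 assignments meet the threshold.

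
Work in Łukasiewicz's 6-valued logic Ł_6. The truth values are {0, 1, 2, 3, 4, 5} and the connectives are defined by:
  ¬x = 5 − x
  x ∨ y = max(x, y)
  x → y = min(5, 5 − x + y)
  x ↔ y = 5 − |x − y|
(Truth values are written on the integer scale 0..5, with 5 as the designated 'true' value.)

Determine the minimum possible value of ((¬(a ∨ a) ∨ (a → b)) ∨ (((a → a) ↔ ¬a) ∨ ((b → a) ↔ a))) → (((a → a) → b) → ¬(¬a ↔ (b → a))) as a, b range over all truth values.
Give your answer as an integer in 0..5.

Take a = 2, b = 4:
a ∨ a = 2 ∨ 2 = 2
¬(a ∨ a) = ¬2 = 3
a → b = 2 → 4 = 5
¬(a ∨ a) ∨ (a → b) = 3 ∨ 5 = 5
a → a = 2 → 2 = 5
¬a = ¬2 = 3
(a → a) ↔ ¬a = 5 ↔ 3 = 3
b → a = 4 → 2 = 3
(b → a) ↔ a = 3 ↔ 2 = 4
((a → a) ↔ ¬a) ∨ ((b → a) ↔ a) = 3 ∨ 4 = 4
(¬(a ∨ a) ∨ (a → b)) ∨ (((a → a) ↔ ¬a) ∨ ((b → a) ↔ a)) = 5 ∨ 4 = 5
a → a = 2 → 2 = 5
(a → a) → b = 5 → 4 = 4
¬a = ¬2 = 3
b → a = 4 → 2 = 3
¬a ↔ (b → a) = 3 ↔ 3 = 5
¬(¬a ↔ (b → a)) = ¬5 = 0
((a → a) → b) → ¬(¬a ↔ (b → a)) = 4 → 0 = 1
((¬(a ∨ a) ∨ (a → b)) ∨ (((a → a) ↔ ¬a) ∨ ((b → a) ↔ a))) → (((a → a) → b) → ¬(¬a ↔ (b → a))) = 5 → 1 = 1
No assignment yields a value below 1, so this is the minimum.

1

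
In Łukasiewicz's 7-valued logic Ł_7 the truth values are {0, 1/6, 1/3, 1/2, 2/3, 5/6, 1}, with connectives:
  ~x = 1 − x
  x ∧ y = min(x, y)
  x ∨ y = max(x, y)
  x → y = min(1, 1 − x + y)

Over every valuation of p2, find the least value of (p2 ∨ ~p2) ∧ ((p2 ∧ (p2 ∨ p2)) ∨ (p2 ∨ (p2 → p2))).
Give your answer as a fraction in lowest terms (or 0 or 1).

1/2

Take p2 = 1/2:
~p2 = ~1/2 = 1/2
p2 ∨ ~p2 = 1/2 ∨ 1/2 = 1/2
p2 ∨ p2 = 1/2 ∨ 1/2 = 1/2
p2 ∧ (p2 ∨ p2) = 1/2 ∧ 1/2 = 1/2
p2 → p2 = 1/2 → 1/2 = 1
p2 ∨ (p2 → p2) = 1/2 ∨ 1 = 1
(p2 ∧ (p2 ∨ p2)) ∨ (p2 ∨ (p2 → p2)) = 1/2 ∨ 1 = 1
(p2 ∨ ~p2) ∧ ((p2 ∧ (p2 ∨ p2)) ∨ (p2 ∨ (p2 → p2))) = 1/2 ∧ 1 = 1/2
No assignment yields a value below 1/2, so this is the minimum.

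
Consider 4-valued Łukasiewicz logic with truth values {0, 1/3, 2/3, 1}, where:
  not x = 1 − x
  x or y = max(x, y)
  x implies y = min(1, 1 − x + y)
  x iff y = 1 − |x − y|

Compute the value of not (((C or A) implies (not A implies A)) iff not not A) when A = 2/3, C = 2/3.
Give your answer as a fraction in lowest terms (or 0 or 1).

C or A = 2/3 or 2/3 = 2/3
not A = not 2/3 = 1/3
not A implies A = 1/3 implies 2/3 = 1
(C or A) implies (not A implies A) = 2/3 implies 1 = 1
not A = not 2/3 = 1/3
not not A = not 1/3 = 2/3
((C or A) implies (not A implies A)) iff not not A = 1 iff 2/3 = 2/3
not (((C or A) implies (not A implies A)) iff not not A) = not 2/3 = 1/3

1/3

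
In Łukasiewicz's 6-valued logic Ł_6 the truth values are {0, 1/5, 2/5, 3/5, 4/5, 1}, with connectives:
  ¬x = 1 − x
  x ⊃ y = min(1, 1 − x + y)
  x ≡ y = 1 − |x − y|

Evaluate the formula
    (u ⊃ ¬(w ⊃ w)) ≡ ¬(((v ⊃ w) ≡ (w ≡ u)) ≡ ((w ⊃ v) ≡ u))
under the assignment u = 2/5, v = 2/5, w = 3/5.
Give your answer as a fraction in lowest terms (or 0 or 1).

w ⊃ w = 3/5 ⊃ 3/5 = 1
¬(w ⊃ w) = ¬1 = 0
u ⊃ ¬(w ⊃ w) = 2/5 ⊃ 0 = 3/5
v ⊃ w = 2/5 ⊃ 3/5 = 1
w ≡ u = 3/5 ≡ 2/5 = 4/5
(v ⊃ w) ≡ (w ≡ u) = 1 ≡ 4/5 = 4/5
w ⊃ v = 3/5 ⊃ 2/5 = 4/5
(w ⊃ v) ≡ u = 4/5 ≡ 2/5 = 3/5
((v ⊃ w) ≡ (w ≡ u)) ≡ ((w ⊃ v) ≡ u) = 4/5 ≡ 3/5 = 4/5
¬(((v ⊃ w) ≡ (w ≡ u)) ≡ ((w ⊃ v) ≡ u)) = ¬4/5 = 1/5
(u ⊃ ¬(w ⊃ w)) ≡ ¬(((v ⊃ w) ≡ (w ≡ u)) ≡ ((w ⊃ v) ≡ u)) = 3/5 ≡ 1/5 = 3/5

3/5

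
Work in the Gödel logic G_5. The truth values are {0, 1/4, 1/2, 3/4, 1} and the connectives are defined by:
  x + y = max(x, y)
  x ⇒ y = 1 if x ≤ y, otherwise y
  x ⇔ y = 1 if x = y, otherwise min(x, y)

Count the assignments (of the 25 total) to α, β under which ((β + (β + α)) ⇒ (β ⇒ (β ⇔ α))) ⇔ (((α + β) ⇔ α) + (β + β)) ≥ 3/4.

value 1: 15 assignments (counts)
value 3/4: 1 assignment (counts)
value 1/2: 2 assignments
value 1/4: 3 assignments
value 0: 4 assignments
So 16 of the 25 assignments meet the threshold.

16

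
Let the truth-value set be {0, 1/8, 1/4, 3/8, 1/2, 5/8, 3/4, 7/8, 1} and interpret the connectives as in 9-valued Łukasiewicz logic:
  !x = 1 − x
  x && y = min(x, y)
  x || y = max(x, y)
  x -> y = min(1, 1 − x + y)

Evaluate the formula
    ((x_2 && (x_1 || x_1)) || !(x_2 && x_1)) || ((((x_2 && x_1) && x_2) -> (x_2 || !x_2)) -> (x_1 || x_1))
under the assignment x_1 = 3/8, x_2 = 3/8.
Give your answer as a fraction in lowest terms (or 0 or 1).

x_1 || x_1 = 3/8 || 3/8 = 3/8
x_2 && (x_1 || x_1) = 3/8 && 3/8 = 3/8
x_2 && x_1 = 3/8 && 3/8 = 3/8
!(x_2 && x_1) = !3/8 = 5/8
(x_2 && (x_1 || x_1)) || !(x_2 && x_1) = 3/8 || 5/8 = 5/8
x_2 && x_1 = 3/8 && 3/8 = 3/8
(x_2 && x_1) && x_2 = 3/8 && 3/8 = 3/8
!x_2 = !3/8 = 5/8
x_2 || !x_2 = 3/8 || 5/8 = 5/8
((x_2 && x_1) && x_2) -> (x_2 || !x_2) = 3/8 -> 5/8 = 1
x_1 || x_1 = 3/8 || 3/8 = 3/8
(((x_2 && x_1) && x_2) -> (x_2 || !x_2)) -> (x_1 || x_1) = 1 -> 3/8 = 3/8
((x_2 && (x_1 || x_1)) || !(x_2 && x_1)) || ((((x_2 && x_1) && x_2) -> (x_2 || !x_2)) -> (x_1 || x_1)) = 5/8 || 3/8 = 5/8

5/8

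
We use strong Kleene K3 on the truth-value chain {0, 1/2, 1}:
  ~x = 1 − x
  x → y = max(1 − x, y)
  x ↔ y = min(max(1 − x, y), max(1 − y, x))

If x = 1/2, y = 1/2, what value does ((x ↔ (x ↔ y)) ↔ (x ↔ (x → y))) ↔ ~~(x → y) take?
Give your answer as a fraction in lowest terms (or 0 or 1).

x ↔ y = 1/2 ↔ 1/2 = 1/2
x ↔ (x ↔ y) = 1/2 ↔ 1/2 = 1/2
x → y = 1/2 → 1/2 = 1/2
x ↔ (x → y) = 1/2 ↔ 1/2 = 1/2
(x ↔ (x ↔ y)) ↔ (x ↔ (x → y)) = 1/2 ↔ 1/2 = 1/2
x → y = 1/2 → 1/2 = 1/2
~(x → y) = ~1/2 = 1/2
~~(x → y) = ~1/2 = 1/2
((x ↔ (x ↔ y)) ↔ (x ↔ (x → y))) ↔ ~~(x → y) = 1/2 ↔ 1/2 = 1/2

1/2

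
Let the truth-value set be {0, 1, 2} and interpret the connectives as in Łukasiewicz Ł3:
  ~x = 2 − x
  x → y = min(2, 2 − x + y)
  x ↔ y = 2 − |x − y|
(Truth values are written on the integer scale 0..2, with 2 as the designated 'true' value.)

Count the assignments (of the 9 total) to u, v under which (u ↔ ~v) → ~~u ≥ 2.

6

u = 0, v = 0 ↦ 2  ≥
u = 0, v = 1 ↦ 1  <
u = 0, v = 2 ↦ 0  <
u = 1, v = 0 ↦ 2  ≥
u = 1, v = 1 ↦ 1  <
u = 1, v = 2 ↦ 2  ≥
u = 2, v = 0 ↦ 2  ≥
u = 2, v = 1 ↦ 2  ≥
u = 2, v = 2 ↦ 2  ≥
So 6 of the 9 assignments meet the threshold.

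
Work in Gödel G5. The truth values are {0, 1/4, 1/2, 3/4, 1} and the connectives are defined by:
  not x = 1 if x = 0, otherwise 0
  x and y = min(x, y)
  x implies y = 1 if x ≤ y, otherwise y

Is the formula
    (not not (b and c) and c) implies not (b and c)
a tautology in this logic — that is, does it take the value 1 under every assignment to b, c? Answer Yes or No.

Counterexample: take b = 1/4, c = 1/4.
b and c = 1/4 and 1/4 = 1/4
not (b and c) = not 1/4 = 0
not not (b and c) = not 0 = 1
not not (b and c) and c = 1 and 1/4 = 1/4
b and c = 1/4 and 1/4 = 1/4
not (b and c) = not 1/4 = 0
(not not (b and c) and c) implies not (b and c) = 1/4 implies 0 = 0
This gives 0 ≠ 1.

No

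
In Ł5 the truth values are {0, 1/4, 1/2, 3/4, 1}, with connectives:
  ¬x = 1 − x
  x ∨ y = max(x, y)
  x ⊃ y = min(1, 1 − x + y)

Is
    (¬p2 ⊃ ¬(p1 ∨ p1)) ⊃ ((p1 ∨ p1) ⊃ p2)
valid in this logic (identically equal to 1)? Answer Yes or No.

At p1 = 0, p2 = 3/4, for instance:
¬p2 = ¬3/4 = 1/4
p1 ∨ p1 = 0 ∨ 0 = 0
¬(p1 ∨ p1) = ¬0 = 1
¬p2 ⊃ ¬(p1 ∨ p1) = 1/4 ⊃ 1 = 1
(p1 ∨ p1) ⊃ p2 = 0 ⊃ 3/4 = 1
(¬p2 ⊃ ¬(p1 ∨ p1)) ⊃ ((p1 ∨ p1) ⊃ p2) = 1 ⊃ 1 = 1
and checking the remaining 24 assignments likewise gives ≥ 1 in every case.

Yes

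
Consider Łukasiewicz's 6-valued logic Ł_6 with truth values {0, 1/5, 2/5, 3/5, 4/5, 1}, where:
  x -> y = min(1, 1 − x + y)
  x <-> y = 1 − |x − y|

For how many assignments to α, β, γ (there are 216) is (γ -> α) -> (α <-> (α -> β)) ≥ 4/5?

value 1: 50 assignments (counts)
value 4/5: 53 assignments (counts)
value 3/5: 43 assignments
value 2/5: 36 assignments
value 1/5: 22 assignments
value 0: 12 assignments
So 103 of the 216 assignments meet the threshold.

103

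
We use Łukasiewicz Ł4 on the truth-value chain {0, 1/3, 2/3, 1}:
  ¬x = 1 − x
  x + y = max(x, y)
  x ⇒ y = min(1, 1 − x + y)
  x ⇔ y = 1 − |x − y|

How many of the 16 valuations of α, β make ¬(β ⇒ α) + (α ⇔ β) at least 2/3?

α = 0, β = 0 ↦ 1  ≥
α = 0, β = 1/3 ↦ 2/3  ≥
α = 0, β = 2/3 ↦ 2/3  ≥
α = 0, β = 1 ↦ 1  ≥
α = 1/3, β = 0 ↦ 2/3  ≥
α = 1/3, β = 1/3 ↦ 1  ≥
α = 1/3, β = 2/3 ↦ 2/3  ≥
α = 1/3, β = 1 ↦ 2/3  ≥
α = 2/3, β = 0 ↦ 1/3  <
α = 2/3, β = 1/3 ↦ 2/3  ≥
α = 2/3, β = 2/3 ↦ 1  ≥
α = 2/3, β = 1 ↦ 2/3  ≥
α = 1, β = 0 ↦ 0  <
α = 1, β = 1/3 ↦ 1/3  <
α = 1, β = 2/3 ↦ 2/3  ≥
α = 1, β = 1 ↦ 1  ≥
So 13 of the 16 assignments meet the threshold.

13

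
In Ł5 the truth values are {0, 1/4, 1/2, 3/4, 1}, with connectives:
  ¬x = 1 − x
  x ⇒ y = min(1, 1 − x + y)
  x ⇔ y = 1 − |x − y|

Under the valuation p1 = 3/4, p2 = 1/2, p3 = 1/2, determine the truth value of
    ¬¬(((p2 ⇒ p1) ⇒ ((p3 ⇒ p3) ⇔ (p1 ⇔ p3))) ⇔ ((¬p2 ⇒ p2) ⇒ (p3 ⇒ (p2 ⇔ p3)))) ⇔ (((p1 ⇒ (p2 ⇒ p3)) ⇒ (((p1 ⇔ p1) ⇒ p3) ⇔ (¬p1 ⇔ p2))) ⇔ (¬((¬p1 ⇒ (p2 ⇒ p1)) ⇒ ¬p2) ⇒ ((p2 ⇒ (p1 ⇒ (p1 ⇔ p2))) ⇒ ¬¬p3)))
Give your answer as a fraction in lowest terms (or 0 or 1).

1

p2 ⇒ p1 = 1/2 ⇒ 3/4 = 1
p3 ⇒ p3 = 1/2 ⇒ 1/2 = 1
p1 ⇔ p3 = 3/4 ⇔ 1/2 = 3/4
(p3 ⇒ p3) ⇔ (p1 ⇔ p3) = 1 ⇔ 3/4 = 3/4
(p2 ⇒ p1) ⇒ ((p3 ⇒ p3) ⇔ (p1 ⇔ p3)) = 1 ⇒ 3/4 = 3/4
¬p2 = ¬1/2 = 1/2
¬p2 ⇒ p2 = 1/2 ⇒ 1/2 = 1
p2 ⇔ p3 = 1/2 ⇔ 1/2 = 1
p3 ⇒ (p2 ⇔ p3) = 1/2 ⇒ 1 = 1
(¬p2 ⇒ p2) ⇒ (p3 ⇒ (p2 ⇔ p3)) = 1 ⇒ 1 = 1
((p2 ⇒ p1) ⇒ ((p3 ⇒ p3) ⇔ (p1 ⇔ p3))) ⇔ ((¬p2 ⇒ p2) ⇒ (p3 ⇒ (p2 ⇔ p3))) = 3/4 ⇔ 1 = 3/4
¬(((p2 ⇒ p1) ⇒ ((p3 ⇒ p3) ⇔ (p1 ⇔ p3))) ⇔ ((¬p2 ⇒ p2) ⇒ (p3 ⇒ (p2 ⇔ p3)))) = ¬3/4 = 1/4
¬¬(((p2 ⇒ p1) ⇒ ((p3 ⇒ p3) ⇔ (p1 ⇔ p3))) ⇔ ((¬p2 ⇒ p2) ⇒ (p3 ⇒ (p2 ⇔ p3)))) = ¬1/4 = 3/4
p2 ⇒ p3 = 1/2 ⇒ 1/2 = 1
p1 ⇒ (p2 ⇒ p3) = 3/4 ⇒ 1 = 1
p1 ⇔ p1 = 3/4 ⇔ 3/4 = 1
(p1 ⇔ p1) ⇒ p3 = 1 ⇒ 1/2 = 1/2
¬p1 = ¬3/4 = 1/4
¬p1 ⇔ p2 = 1/4 ⇔ 1/2 = 3/4
((p1 ⇔ p1) ⇒ p3) ⇔ (¬p1 ⇔ p2) = 1/2 ⇔ 3/4 = 3/4
(p1 ⇒ (p2 ⇒ p3)) ⇒ (((p1 ⇔ p1) ⇒ p3) ⇔ (¬p1 ⇔ p2)) = 1 ⇒ 3/4 = 3/4
¬p1 = ¬3/4 = 1/4
p2 ⇒ p1 = 1/2 ⇒ 3/4 = 1
¬p1 ⇒ (p2 ⇒ p1) = 1/4 ⇒ 1 = 1
¬p2 = ¬1/2 = 1/2
(¬p1 ⇒ (p2 ⇒ p1)) ⇒ ¬p2 = 1 ⇒ 1/2 = 1/2
¬((¬p1 ⇒ (p2 ⇒ p1)) ⇒ ¬p2) = ¬1/2 = 1/2
p1 ⇔ p2 = 3/4 ⇔ 1/2 = 3/4
p1 ⇒ (p1 ⇔ p2) = 3/4 ⇒ 3/4 = 1
p2 ⇒ (p1 ⇒ (p1 ⇔ p2)) = 1/2 ⇒ 1 = 1
¬p3 = ¬1/2 = 1/2
¬¬p3 = ¬1/2 = 1/2
(p2 ⇒ (p1 ⇒ (p1 ⇔ p2))) ⇒ ¬¬p3 = 1 ⇒ 1/2 = 1/2
¬((¬p1 ⇒ (p2 ⇒ p1)) ⇒ ¬p2) ⇒ ((p2 ⇒ (p1 ⇒ (p1 ⇔ p2))) ⇒ ¬¬p3) = 1/2 ⇒ 1/2 = 1
((p1 ⇒ (p2 ⇒ p3)) ⇒ (((p1 ⇔ p1) ⇒ p3) ⇔ (¬p1 ⇔ p2))) ⇔ (¬((¬p1 ⇒ (p2 ⇒ p1)) ⇒ ¬p2) ⇒ ((p2 ⇒ (p1 ⇒ (p1 ⇔ p2))) ⇒ ¬¬p3)) = 3/4 ⇔ 1 = 3/4
¬¬(((p2 ⇒ p1) ⇒ ((p3 ⇒ p3) ⇔ (p1 ⇔ p3))) ⇔ ((¬p2 ⇒ p2) ⇒ (p3 ⇒ (p2 ⇔ p3)))) ⇔ (((p1 ⇒ (p2 ⇒ p3)) ⇒ (((p1 ⇔ p1) ⇒ p3) ⇔ (¬p1 ⇔ p2))) ⇔ (¬((¬p1 ⇒ (p2 ⇒ p1)) ⇒ ¬p2) ⇒ ((p2 ⇒ (p1 ⇒ (p1 ⇔ p2))) ⇒ ¬¬p3))) = 3/4 ⇔ 3/4 = 1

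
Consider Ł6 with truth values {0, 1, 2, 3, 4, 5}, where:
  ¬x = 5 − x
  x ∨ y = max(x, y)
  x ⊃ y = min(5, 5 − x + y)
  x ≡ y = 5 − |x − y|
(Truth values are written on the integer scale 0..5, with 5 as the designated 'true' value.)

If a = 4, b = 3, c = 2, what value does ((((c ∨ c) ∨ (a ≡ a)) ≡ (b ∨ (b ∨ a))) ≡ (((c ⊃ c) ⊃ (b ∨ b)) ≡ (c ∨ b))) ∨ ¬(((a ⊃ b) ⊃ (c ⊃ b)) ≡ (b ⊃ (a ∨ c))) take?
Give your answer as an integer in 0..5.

c ∨ c = 2 ∨ 2 = 2
a ≡ a = 4 ≡ 4 = 5
(c ∨ c) ∨ (a ≡ a) = 2 ∨ 5 = 5
b ∨ a = 3 ∨ 4 = 4
b ∨ (b ∨ a) = 3 ∨ 4 = 4
((c ∨ c) ∨ (a ≡ a)) ≡ (b ∨ (b ∨ a)) = 5 ≡ 4 = 4
c ⊃ c = 2 ⊃ 2 = 5
b ∨ b = 3 ∨ 3 = 3
(c ⊃ c) ⊃ (b ∨ b) = 5 ⊃ 3 = 3
c ∨ b = 2 ∨ 3 = 3
((c ⊃ c) ⊃ (b ∨ b)) ≡ (c ∨ b) = 3 ≡ 3 = 5
(((c ∨ c) ∨ (a ≡ a)) ≡ (b ∨ (b ∨ a))) ≡ (((c ⊃ c) ⊃ (b ∨ b)) ≡ (c ∨ b)) = 4 ≡ 5 = 4
a ⊃ b = 4 ⊃ 3 = 4
c ⊃ b = 2 ⊃ 3 = 5
(a ⊃ b) ⊃ (c ⊃ b) = 4 ⊃ 5 = 5
a ∨ c = 4 ∨ 2 = 4
b ⊃ (a ∨ c) = 3 ⊃ 4 = 5
((a ⊃ b) ⊃ (c ⊃ b)) ≡ (b ⊃ (a ∨ c)) = 5 ≡ 5 = 5
¬(((a ⊃ b) ⊃ (c ⊃ b)) ≡ (b ⊃ (a ∨ c))) = ¬5 = 0
((((c ∨ c) ∨ (a ≡ a)) ≡ (b ∨ (b ∨ a))) ≡ (((c ⊃ c) ⊃ (b ∨ b)) ≡ (c ∨ b))) ∨ ¬(((a ⊃ b) ⊃ (c ⊃ b)) ≡ (b ⊃ (a ∨ c))) = 4 ∨ 0 = 4

4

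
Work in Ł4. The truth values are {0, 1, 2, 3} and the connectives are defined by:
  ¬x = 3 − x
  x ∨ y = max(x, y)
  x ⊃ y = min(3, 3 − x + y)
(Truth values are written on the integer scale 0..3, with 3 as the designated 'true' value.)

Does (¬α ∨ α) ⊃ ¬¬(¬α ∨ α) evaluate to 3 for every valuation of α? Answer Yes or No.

α = 0 ↦ 3
α = 1 ↦ 3
α = 2 ↦ 3
α = 3 ↦ 3
Every assignment gives a value ≥ 3.

Yes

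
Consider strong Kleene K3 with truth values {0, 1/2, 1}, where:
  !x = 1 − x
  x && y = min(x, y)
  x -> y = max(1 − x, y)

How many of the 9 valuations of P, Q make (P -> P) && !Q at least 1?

P = 0, Q = 0 ↦ 1  ≥
P = 0, Q = 1/2 ↦ 1/2  <
P = 0, Q = 1 ↦ 0  <
P = 1/2, Q = 0 ↦ 1/2  <
P = 1/2, Q = 1/2 ↦ 1/2  <
P = 1/2, Q = 1 ↦ 0  <
P = 1, Q = 0 ↦ 1  ≥
P = 1, Q = 1/2 ↦ 1/2  <
P = 1, Q = 1 ↦ 0  <
So 2 of the 9 assignments meet the threshold.

2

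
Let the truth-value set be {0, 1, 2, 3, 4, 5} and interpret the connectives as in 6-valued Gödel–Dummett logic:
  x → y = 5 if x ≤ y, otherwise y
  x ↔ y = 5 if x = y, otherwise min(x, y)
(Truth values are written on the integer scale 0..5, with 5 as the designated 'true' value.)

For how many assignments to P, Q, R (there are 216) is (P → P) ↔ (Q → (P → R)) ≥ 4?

162

value 5: 161 assignments (counts)
value 4: 1 assignment (counts)
value 3: 4 assignments
value 2: 9 assignments
value 1: 16 assignments
value 0: 25 assignments
So 162 of the 216 assignments meet the threshold.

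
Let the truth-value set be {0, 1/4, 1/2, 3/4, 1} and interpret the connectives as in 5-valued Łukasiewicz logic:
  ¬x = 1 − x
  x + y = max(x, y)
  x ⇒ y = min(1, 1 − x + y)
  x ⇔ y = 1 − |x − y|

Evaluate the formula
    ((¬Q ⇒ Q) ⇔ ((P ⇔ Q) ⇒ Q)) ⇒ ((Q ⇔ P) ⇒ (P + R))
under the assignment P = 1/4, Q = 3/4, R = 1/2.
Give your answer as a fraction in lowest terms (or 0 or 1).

¬Q = ¬3/4 = 1/4
¬Q ⇒ Q = 1/4 ⇒ 3/4 = 1
P ⇔ Q = 1/4 ⇔ 3/4 = 1/2
(P ⇔ Q) ⇒ Q = 1/2 ⇒ 3/4 = 1
(¬Q ⇒ Q) ⇔ ((P ⇔ Q) ⇒ Q) = 1 ⇔ 1 = 1
Q ⇔ P = 3/4 ⇔ 1/4 = 1/2
P + R = 1/4 + 1/2 = 1/2
(Q ⇔ P) ⇒ (P + R) = 1/2 ⇒ 1/2 = 1
((¬Q ⇒ Q) ⇔ ((P ⇔ Q) ⇒ Q)) ⇒ ((Q ⇔ P) ⇒ (P + R)) = 1 ⇒ 1 = 1

1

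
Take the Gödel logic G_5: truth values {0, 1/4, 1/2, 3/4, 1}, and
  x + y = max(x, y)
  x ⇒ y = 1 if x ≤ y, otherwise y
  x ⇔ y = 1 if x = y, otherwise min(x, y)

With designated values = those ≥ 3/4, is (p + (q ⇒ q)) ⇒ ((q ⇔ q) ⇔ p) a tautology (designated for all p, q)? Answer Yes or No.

No

Counterexample: take p = 0, q = 0.
q ⇒ q = 0 ⇒ 0 = 1
p + (q ⇒ q) = 0 + 1 = 1
q ⇔ q = 0 ⇔ 0 = 1
(q ⇔ q) ⇔ p = 1 ⇔ 0 = 0
(p + (q ⇒ q)) ⇒ ((q ⇔ q) ⇔ p) = 1 ⇒ 0 = 0
This gives 0, which is below 3/4.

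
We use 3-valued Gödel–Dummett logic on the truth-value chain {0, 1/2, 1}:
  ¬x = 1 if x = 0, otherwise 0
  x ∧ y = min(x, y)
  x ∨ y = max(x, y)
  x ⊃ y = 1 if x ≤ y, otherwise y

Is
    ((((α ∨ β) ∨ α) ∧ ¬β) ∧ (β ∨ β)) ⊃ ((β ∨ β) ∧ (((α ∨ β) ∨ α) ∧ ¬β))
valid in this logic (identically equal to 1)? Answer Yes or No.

α = 0, β = 0 ↦ 1
α = 0, β = 1/2 ↦ 1
α = 0, β = 1 ↦ 1
α = 1/2, β = 0 ↦ 1
α = 1/2, β = 1/2 ↦ 1
α = 1/2, β = 1 ↦ 1
α = 1, β = 0 ↦ 1
α = 1, β = 1/2 ↦ 1
α = 1, β = 1 ↦ 1
Every assignment gives a value ≥ 1.

Yes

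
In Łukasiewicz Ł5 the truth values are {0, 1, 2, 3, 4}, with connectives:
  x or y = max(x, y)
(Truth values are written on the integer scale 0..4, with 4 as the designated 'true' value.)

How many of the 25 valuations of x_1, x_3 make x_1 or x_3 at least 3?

16

value 4: 9 assignments (counts)
value 3: 7 assignments (counts)
value 2: 5 assignments
value 1: 3 assignments
value 0: 1 assignment
So 16 of the 25 assignments meet the threshold.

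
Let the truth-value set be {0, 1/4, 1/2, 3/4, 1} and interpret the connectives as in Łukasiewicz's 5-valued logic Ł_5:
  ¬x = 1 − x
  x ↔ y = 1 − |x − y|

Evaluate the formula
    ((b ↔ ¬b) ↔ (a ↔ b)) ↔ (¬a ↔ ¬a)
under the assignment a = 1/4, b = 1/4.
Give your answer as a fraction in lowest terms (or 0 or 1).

1/2

¬b = ¬1/4 = 3/4
b ↔ ¬b = 1/4 ↔ 3/4 = 1/2
a ↔ b = 1/4 ↔ 1/4 = 1
(b ↔ ¬b) ↔ (a ↔ b) = 1/2 ↔ 1 = 1/2
¬a = ¬1/4 = 3/4
¬a = ¬1/4 = 3/4
¬a ↔ ¬a = 3/4 ↔ 3/4 = 1
((b ↔ ¬b) ↔ (a ↔ b)) ↔ (¬a ↔ ¬a) = 1/2 ↔ 1 = 1/2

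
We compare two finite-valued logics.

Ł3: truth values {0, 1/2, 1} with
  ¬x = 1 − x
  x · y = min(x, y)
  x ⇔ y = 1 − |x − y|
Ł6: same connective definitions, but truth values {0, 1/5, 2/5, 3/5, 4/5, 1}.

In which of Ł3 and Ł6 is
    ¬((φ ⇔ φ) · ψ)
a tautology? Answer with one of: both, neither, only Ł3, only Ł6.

neither

In Ł3: at φ = 0, ψ = 1/2 the value is 1/2 — not a tautology.
In Ł6: at φ = 0, ψ = 1/5 the value is 4/5 — not a tautology.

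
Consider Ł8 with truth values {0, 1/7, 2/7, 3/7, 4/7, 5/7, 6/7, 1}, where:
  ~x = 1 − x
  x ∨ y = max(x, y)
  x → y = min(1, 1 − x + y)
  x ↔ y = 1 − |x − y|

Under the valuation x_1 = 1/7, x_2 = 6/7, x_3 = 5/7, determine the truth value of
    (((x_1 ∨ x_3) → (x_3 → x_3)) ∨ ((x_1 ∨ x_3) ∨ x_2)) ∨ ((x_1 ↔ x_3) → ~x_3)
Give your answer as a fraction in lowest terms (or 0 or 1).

1

x_1 ∨ x_3 = 1/7 ∨ 5/7 = 5/7
x_3 → x_3 = 5/7 → 5/7 = 1
(x_1 ∨ x_3) → (x_3 → x_3) = 5/7 → 1 = 1
x_1 ∨ x_3 = 1/7 ∨ 5/7 = 5/7
(x_1 ∨ x_3) ∨ x_2 = 5/7 ∨ 6/7 = 6/7
((x_1 ∨ x_3) → (x_3 → x_3)) ∨ ((x_1 ∨ x_3) ∨ x_2) = 1 ∨ 6/7 = 1
x_1 ↔ x_3 = 1/7 ↔ 5/7 = 3/7
~x_3 = ~5/7 = 2/7
(x_1 ↔ x_3) → ~x_3 = 3/7 → 2/7 = 6/7
(((x_1 ∨ x_3) → (x_3 → x_3)) ∨ ((x_1 ∨ x_3) ∨ x_2)) ∨ ((x_1 ↔ x_3) → ~x_3) = 1 ∨ 6/7 = 1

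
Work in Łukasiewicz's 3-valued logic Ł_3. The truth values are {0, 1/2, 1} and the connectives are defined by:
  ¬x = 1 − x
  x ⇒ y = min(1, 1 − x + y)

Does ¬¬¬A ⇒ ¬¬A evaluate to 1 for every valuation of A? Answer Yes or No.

No

Counterexample: take A = 0.
¬A = ¬0 = 1
¬¬A = ¬1 = 0
¬¬¬A = ¬0 = 1
¬A = ¬0 = 1
¬¬A = ¬1 = 0
¬¬¬A ⇒ ¬¬A = 1 ⇒ 0 = 0
This gives 0 ≠ 1.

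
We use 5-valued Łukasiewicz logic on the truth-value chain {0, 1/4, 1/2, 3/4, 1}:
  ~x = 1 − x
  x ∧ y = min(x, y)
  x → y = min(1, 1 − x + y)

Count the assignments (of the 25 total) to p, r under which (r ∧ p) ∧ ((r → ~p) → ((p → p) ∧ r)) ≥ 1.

value 1: 1 assignment (counts)
value 3/4: 3 assignments
value 1/2: 5 assignments
value 1/4: 7 assignments
value 0: 9 assignments
So 1 of the 25 assignments meets the threshold.

1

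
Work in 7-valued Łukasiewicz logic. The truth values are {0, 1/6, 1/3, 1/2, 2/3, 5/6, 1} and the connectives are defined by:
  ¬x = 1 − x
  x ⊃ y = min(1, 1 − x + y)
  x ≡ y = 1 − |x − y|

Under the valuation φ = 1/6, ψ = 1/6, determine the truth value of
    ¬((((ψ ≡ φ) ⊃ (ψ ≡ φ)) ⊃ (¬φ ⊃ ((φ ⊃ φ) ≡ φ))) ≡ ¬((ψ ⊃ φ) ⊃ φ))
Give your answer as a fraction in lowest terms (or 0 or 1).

ψ ≡ φ = 1/6 ≡ 1/6 = 1
ψ ≡ φ = 1/6 ≡ 1/6 = 1
(ψ ≡ φ) ⊃ (ψ ≡ φ) = 1 ⊃ 1 = 1
¬φ = ¬1/6 = 5/6
φ ⊃ φ = 1/6 ⊃ 1/6 = 1
(φ ⊃ φ) ≡ φ = 1 ≡ 1/6 = 1/6
¬φ ⊃ ((φ ⊃ φ) ≡ φ) = 5/6 ⊃ 1/6 = 1/3
((ψ ≡ φ) ⊃ (ψ ≡ φ)) ⊃ (¬φ ⊃ ((φ ⊃ φ) ≡ φ)) = 1 ⊃ 1/3 = 1/3
ψ ⊃ φ = 1/6 ⊃ 1/6 = 1
(ψ ⊃ φ) ⊃ φ = 1 ⊃ 1/6 = 1/6
¬((ψ ⊃ φ) ⊃ φ) = ¬1/6 = 5/6
(((ψ ≡ φ) ⊃ (ψ ≡ φ)) ⊃ (¬φ ⊃ ((φ ⊃ φ) ≡ φ))) ≡ ¬((ψ ⊃ φ) ⊃ φ) = 1/3 ≡ 5/6 = 1/2
¬((((ψ ≡ φ) ⊃ (ψ ≡ φ)) ⊃ (¬φ ⊃ ((φ ⊃ φ) ≡ φ))) ≡ ¬((ψ ⊃ φ) ⊃ φ)) = ¬1/2 = 1/2

1/2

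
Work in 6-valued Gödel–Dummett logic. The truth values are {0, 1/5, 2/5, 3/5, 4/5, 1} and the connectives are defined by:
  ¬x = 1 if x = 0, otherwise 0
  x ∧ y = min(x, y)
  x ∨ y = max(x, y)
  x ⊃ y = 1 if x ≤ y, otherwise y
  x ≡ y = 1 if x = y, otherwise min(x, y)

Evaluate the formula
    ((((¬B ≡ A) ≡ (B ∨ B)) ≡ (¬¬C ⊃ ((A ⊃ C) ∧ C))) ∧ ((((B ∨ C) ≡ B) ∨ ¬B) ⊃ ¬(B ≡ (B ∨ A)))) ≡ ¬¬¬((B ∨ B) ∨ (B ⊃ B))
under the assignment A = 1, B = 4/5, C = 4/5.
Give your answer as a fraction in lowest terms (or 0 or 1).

¬B = ¬4/5 = 0
¬B ≡ A = 0 ≡ 1 = 0
B ∨ B = 4/5 ∨ 4/5 = 4/5
(¬B ≡ A) ≡ (B ∨ B) = 0 ≡ 4/5 = 0
¬C = ¬4/5 = 0
¬¬C = ¬0 = 1
A ⊃ C = 1 ⊃ 4/5 = 4/5
(A ⊃ C) ∧ C = 4/5 ∧ 4/5 = 4/5
¬¬C ⊃ ((A ⊃ C) ∧ C) = 1 ⊃ 4/5 = 4/5
((¬B ≡ A) ≡ (B ∨ B)) ≡ (¬¬C ⊃ ((A ⊃ C) ∧ C)) = 0 ≡ 4/5 = 0
B ∨ C = 4/5 ∨ 4/5 = 4/5
(B ∨ C) ≡ B = 4/5 ≡ 4/5 = 1
¬B = ¬4/5 = 0
((B ∨ C) ≡ B) ∨ ¬B = 1 ∨ 0 = 1
B ∨ A = 4/5 ∨ 1 = 1
B ≡ (B ∨ A) = 4/5 ≡ 1 = 4/5
¬(B ≡ (B ∨ A)) = ¬4/5 = 0
(((B ∨ C) ≡ B) ∨ ¬B) ⊃ ¬(B ≡ (B ∨ A)) = 1 ⊃ 0 = 0
(((¬B ≡ A) ≡ (B ∨ B)) ≡ (¬¬C ⊃ ((A ⊃ C) ∧ C))) ∧ ((((B ∨ C) ≡ B) ∨ ¬B) ⊃ ¬(B ≡ (B ∨ A))) = 0 ∧ 0 = 0
B ∨ B = 4/5 ∨ 4/5 = 4/5
B ⊃ B = 4/5 ⊃ 4/5 = 1
(B ∨ B) ∨ (B ⊃ B) = 4/5 ∨ 1 = 1
¬((B ∨ B) ∨ (B ⊃ B)) = ¬1 = 0
¬¬((B ∨ B) ∨ (B ⊃ B)) = ¬0 = 1
¬¬¬((B ∨ B) ∨ (B ⊃ B)) = ¬1 = 0
((((¬B ≡ A) ≡ (B ∨ B)) ≡ (¬¬C ⊃ ((A ⊃ C) ∧ C))) ∧ ((((B ∨ C) ≡ B) ∨ ¬B) ⊃ ¬(B ≡ (B ∨ A)))) ≡ ¬¬¬((B ∨ B) ∨ (B ⊃ B)) = 0 ≡ 0 = 1

1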